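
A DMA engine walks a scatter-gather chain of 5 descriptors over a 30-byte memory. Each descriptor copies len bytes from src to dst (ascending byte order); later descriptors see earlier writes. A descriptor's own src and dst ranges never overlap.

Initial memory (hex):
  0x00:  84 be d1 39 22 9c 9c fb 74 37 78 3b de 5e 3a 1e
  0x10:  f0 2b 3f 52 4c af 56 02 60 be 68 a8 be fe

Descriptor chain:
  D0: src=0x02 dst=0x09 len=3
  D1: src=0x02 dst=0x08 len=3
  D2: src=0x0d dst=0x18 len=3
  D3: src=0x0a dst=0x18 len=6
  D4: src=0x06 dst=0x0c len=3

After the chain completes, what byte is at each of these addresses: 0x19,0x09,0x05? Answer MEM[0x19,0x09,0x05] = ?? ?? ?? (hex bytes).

[0] 0x02->0x09 len=3 : d1 39 22
[1] 0x02->0x08 len=3 : d1 39 22
[2] 0x0d->0x18 len=3 : 5e 3a 1e
[3] 0x0a->0x18 len=6 : 22 22 de 5e 3a 1e
[4] 0x06->0x0c len=3 : 9c fb d1
query mem[0x19]=0x22, mem[0x09]=0x39, mem[0x05]=0x9c

MEM[0x19,0x09,0x05] = 22 39 9c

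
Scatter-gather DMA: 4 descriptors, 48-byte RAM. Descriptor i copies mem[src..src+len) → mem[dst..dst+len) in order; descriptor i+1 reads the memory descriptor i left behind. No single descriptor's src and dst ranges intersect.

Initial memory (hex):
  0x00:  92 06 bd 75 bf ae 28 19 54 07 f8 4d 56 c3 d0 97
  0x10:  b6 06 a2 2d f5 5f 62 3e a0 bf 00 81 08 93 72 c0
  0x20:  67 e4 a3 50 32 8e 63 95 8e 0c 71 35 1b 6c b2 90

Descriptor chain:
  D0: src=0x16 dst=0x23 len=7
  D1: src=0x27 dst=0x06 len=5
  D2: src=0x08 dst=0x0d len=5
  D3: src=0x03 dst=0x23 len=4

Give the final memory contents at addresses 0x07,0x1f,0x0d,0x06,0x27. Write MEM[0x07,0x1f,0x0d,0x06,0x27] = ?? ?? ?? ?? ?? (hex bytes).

MEM[0x07,0x1f,0x0d,0x06,0x27] = 81 c0 08 00 00

[0] 0x16->0x23 len=7 : 62 3e a0 bf 00 81 08
[1] 0x27->0x06 len=5 : 00 81 08 71 35
[2] 0x08->0x0d len=5 : 08 71 35 4d 56
[3] 0x03->0x23 len=4 : 75 bf ae 00
query mem[0x07]=0x81, mem[0x1f]=0xc0, mem[0x0d]=0x08, mem[0x06]=0x00, mem[0x27]=0x00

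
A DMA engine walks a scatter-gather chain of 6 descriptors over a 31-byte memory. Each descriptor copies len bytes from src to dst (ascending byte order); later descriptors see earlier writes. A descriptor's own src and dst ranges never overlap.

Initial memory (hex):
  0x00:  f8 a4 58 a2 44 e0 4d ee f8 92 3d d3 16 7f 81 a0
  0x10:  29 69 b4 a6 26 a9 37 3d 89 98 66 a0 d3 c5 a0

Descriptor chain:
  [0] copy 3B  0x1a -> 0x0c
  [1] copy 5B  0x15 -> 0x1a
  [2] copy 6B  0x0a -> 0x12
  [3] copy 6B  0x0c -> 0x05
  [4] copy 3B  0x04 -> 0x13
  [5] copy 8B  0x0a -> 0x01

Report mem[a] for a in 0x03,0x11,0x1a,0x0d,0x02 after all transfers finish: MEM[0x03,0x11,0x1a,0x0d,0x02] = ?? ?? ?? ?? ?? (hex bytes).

#0 dst[0x0c+3] := {0x66,0xa0,0xd3}
#1 dst[0x1a+5] := {0xa9,0x37,0x3d,0x89,0x98}
#2 dst[0x12+6] := {0x3d,0xd3,0x66,0xa0,0xd3,0xa0}
#3 dst[0x05+6] := {0x66,0xa0,0xd3,0xa0,0x29,0x69}
#4 dst[0x13+3] := {0x44,0x66,0xa0}
#5 dst[0x01+8] := {0x69,0xd3,0x66,0xa0,0xd3,0xa0,0x29,0x69}
query mem[0x03]=0x66, mem[0x11]=0x69, mem[0x1a]=0xa9, mem[0x0d]=0xa0, mem[0x02]=0xd3

MEM[0x03,0x11,0x1a,0x0d,0x02] = 66 69 a9 a0 d3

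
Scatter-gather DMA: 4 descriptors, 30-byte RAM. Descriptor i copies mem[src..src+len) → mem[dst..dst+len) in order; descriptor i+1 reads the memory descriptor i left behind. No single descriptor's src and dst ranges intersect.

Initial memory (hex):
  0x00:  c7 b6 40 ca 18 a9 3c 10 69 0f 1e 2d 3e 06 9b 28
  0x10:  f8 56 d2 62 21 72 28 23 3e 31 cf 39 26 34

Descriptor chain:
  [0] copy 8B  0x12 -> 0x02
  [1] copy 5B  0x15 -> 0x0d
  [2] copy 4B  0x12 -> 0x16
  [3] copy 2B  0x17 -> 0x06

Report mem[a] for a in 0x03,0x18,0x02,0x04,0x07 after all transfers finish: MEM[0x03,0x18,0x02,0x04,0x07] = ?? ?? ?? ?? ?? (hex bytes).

D0: mem[0x02..0x09] <- [d2 62 21 72 28 23 3e 31]
D1: mem[0x0d..0x11] <- [72 28 23 3e 31]
D2: mem[0x16..0x19] <- [d2 62 21 72]
D3: mem[0x06..0x07] <- [62 21]
query mem[0x03]=0x62, mem[0x18]=0x21, mem[0x02]=0xd2, mem[0x04]=0x21, mem[0x07]=0x21

MEM[0x03,0x18,0x02,0x04,0x07] = 62 21 d2 21 21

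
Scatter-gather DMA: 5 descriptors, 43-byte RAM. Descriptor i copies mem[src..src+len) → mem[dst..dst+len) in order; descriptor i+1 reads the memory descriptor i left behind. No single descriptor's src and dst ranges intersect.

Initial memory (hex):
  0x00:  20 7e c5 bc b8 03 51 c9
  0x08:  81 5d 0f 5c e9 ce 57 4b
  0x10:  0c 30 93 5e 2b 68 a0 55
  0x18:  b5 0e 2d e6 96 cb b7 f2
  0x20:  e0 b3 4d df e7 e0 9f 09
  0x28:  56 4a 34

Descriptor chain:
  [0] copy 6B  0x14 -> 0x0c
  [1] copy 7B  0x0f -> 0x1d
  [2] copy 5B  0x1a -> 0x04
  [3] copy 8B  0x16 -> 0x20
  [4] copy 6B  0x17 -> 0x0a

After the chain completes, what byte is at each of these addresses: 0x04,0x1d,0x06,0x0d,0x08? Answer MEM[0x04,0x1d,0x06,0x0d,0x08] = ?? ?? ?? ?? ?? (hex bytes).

D0: mem[0x0c..0x11] <- [2b 68 a0 55 b5 0e]
D1: mem[0x1d..0x23] <- [55 b5 0e 93 5e 2b 68]
D2: mem[0x04..0x08] <- [2d e6 96 55 b5]
D3: mem[0x20..0x27] <- [a0 55 b5 0e 2d e6 96 55]
D4: mem[0x0a..0x0f] <- [55 b5 0e 2d e6 96]
query mem[0x04]=0x2d, mem[0x1d]=0x55, mem[0x06]=0x96, mem[0x0d]=0x2d, mem[0x08]=0xb5

MEM[0x04,0x1d,0x06,0x0d,0x08] = 2d 55 96 2d b5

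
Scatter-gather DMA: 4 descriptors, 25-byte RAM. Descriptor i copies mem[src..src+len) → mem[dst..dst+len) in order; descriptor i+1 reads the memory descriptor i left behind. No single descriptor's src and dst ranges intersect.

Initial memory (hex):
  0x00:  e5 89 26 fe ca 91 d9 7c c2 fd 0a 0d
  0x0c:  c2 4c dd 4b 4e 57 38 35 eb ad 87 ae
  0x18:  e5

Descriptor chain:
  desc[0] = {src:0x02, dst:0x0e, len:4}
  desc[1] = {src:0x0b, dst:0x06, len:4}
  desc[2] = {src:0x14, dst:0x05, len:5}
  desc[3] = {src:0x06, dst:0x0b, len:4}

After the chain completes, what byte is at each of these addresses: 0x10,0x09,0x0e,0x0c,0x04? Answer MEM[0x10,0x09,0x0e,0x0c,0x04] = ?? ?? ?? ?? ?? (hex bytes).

  after D0: wrote 4B at 0x0e = 26feca91
  after D1: wrote 4B at 0x06 = 0dc24c26
  after D2: wrote 5B at 0x05 = ebad87aee5
  after D3: wrote 4B at 0x0b = ad87aee5
query mem[0x10]=0xca, mem[0x09]=0xe5, mem[0x0e]=0xe5, mem[0x0c]=0x87, mem[0x04]=0xca

MEM[0x10,0x09,0x0e,0x0c,0x04] = ca e5 e5 87 ca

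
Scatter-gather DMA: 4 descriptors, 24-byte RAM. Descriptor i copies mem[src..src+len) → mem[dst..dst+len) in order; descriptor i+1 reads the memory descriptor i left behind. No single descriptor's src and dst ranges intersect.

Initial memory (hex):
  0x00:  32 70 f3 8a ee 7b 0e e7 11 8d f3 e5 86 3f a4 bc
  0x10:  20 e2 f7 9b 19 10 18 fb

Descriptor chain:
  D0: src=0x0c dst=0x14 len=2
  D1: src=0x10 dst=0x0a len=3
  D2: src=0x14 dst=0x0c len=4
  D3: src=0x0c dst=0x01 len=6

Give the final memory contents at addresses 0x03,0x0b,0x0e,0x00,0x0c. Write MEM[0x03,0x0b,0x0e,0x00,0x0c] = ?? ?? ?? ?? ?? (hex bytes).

[0] 0x0c->0x14 len=2 : 86 3f
[1] 0x10->0x0a len=3 : 20 e2 f7
[2] 0x14->0x0c len=4 : 86 3f 18 fb
[3] 0x0c->0x01 len=6 : 86 3f 18 fb 20 e2
query mem[0x03]=0x18, mem[0x0b]=0xe2, mem[0x0e]=0x18, mem[0x00]=0x32, mem[0x0c]=0x86

MEM[0x03,0x0b,0x0e,0x00,0x0c] = 18 e2 18 32 86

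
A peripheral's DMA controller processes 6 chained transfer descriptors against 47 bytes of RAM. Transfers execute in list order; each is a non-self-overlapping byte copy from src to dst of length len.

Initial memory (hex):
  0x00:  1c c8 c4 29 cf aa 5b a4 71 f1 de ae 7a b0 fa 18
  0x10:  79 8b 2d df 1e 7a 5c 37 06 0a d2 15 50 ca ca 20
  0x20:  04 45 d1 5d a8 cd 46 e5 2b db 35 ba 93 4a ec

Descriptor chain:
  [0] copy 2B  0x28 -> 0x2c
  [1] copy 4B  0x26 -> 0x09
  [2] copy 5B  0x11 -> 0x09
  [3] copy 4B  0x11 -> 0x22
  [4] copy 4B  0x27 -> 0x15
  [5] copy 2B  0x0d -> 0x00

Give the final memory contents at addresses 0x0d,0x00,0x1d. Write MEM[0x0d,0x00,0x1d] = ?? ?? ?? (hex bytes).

MEM[0x0d,0x00,0x1d] = 7a 7a ca

#0 dst[0x2c+2] := {0x2b,0xdb}
#1 dst[0x09+4] := {0x46,0xe5,0x2b,0xdb}
#2 dst[0x09+5] := {0x8b,0x2d,0xdf,0x1e,0x7a}
#3 dst[0x22+4] := {0x8b,0x2d,0xdf,0x1e}
#4 dst[0x15+4] := {0xe5,0x2b,0xdb,0x35}
#5 dst[0x00+2] := {0x7a,0xfa}
query mem[0x0d]=0x7a, mem[0x00]=0x7a, mem[0x1d]=0xca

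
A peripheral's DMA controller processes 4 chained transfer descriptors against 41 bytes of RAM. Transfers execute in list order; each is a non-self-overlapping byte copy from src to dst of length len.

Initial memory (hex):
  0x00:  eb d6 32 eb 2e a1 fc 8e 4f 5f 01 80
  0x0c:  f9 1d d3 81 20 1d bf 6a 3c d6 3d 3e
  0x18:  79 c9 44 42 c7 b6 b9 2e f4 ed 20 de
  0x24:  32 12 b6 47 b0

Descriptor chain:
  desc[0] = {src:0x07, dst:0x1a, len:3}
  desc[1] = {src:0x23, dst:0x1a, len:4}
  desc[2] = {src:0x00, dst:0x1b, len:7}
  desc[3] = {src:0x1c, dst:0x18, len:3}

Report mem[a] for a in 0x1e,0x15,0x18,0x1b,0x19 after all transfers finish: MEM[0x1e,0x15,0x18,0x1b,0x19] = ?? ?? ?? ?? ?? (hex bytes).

D0: mem[0x1a..0x1c] <- [8e 4f 5f]
D1: mem[0x1a..0x1d] <- [de 32 12 b6]
D2: mem[0x1b..0x21] <- [eb d6 32 eb 2e a1 fc]
D3: mem[0x18..0x1a] <- [d6 32 eb]
query mem[0x1e]=0xeb, mem[0x15]=0xd6, mem[0x18]=0xd6, mem[0x1b]=0xeb, mem[0x19]=0x32

MEM[0x1e,0x15,0x18,0x1b,0x19] = eb d6 d6 eb 32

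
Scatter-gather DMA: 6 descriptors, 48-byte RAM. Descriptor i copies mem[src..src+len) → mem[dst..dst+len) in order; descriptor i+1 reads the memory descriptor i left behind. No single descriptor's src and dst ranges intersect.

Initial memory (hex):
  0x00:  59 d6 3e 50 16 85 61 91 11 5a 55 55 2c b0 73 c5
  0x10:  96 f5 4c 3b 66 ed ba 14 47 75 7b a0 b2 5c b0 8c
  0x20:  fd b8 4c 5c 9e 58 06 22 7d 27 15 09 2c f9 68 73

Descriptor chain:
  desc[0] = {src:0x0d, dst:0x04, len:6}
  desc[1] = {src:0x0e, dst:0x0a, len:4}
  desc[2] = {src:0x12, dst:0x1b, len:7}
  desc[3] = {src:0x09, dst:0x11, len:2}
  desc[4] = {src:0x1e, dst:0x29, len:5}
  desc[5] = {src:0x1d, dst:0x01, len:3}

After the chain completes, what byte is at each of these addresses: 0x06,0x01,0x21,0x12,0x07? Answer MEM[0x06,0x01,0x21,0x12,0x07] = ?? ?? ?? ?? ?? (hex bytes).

MEM[0x06,0x01,0x21,0x12,0x07] = c5 66 47 73 96

D0: mem[0x04..0x09] <- [b0 73 c5 96 f5 4c]
D1: mem[0x0a..0x0d] <- [73 c5 96 f5]
D2: mem[0x1b..0x21] <- [4c 3b 66 ed ba 14 47]
D3: mem[0x11..0x12] <- [4c 73]
D4: mem[0x29..0x2d] <- [ed ba 14 47 4c]
D5: mem[0x01..0x03] <- [66 ed ba]
query mem[0x06]=0xc5, mem[0x01]=0x66, mem[0x21]=0x47, mem[0x12]=0x73, mem[0x07]=0x96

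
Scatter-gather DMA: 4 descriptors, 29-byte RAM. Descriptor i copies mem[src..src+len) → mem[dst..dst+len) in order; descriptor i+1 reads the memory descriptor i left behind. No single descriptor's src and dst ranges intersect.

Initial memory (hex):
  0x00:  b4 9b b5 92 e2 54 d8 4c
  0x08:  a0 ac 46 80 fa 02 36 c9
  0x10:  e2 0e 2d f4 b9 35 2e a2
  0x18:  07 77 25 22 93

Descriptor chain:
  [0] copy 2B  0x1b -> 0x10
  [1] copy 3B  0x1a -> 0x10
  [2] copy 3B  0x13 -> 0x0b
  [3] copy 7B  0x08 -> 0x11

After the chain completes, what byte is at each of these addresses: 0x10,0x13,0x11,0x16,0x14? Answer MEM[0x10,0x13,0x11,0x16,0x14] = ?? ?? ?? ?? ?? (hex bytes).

[0] 0x1b->0x10 len=2 : 22 93
[1] 0x1a->0x10 len=3 : 25 22 93
[2] 0x13->0x0b len=3 : f4 b9 35
[3] 0x08->0x11 len=7 : a0 ac 46 f4 b9 35 36
query mem[0x10]=0x25, mem[0x13]=0x46, mem[0x11]=0xa0, mem[0x16]=0x35, mem[0x14]=0xf4

MEM[0x10,0x13,0x11,0x16,0x14] = 25 46 a0 35 f4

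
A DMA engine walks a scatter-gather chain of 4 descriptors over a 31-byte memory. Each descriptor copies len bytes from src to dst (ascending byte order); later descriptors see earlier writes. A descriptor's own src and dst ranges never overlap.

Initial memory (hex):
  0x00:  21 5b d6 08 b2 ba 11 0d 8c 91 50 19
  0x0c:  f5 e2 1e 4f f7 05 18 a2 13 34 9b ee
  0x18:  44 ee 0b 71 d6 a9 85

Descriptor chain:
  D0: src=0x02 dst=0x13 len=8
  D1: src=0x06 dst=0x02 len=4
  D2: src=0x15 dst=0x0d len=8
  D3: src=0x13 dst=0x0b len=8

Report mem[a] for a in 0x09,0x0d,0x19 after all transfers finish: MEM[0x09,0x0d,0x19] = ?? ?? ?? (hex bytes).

D0: mem[0x13..0x1a] <- [d6 08 b2 ba 11 0d 8c 91]
D1: mem[0x02..0x05] <- [11 0d 8c 91]
D2: mem[0x0d..0x14] <- [b2 ba 11 0d 8c 91 71 d6]
D3: mem[0x0b..0x12] <- [71 d6 b2 ba 11 0d 8c 91]
query mem[0x09]=0x91, mem[0x0d]=0xb2, mem[0x19]=0x8c

MEM[0x09,0x0d,0x19] = 91 b2 8c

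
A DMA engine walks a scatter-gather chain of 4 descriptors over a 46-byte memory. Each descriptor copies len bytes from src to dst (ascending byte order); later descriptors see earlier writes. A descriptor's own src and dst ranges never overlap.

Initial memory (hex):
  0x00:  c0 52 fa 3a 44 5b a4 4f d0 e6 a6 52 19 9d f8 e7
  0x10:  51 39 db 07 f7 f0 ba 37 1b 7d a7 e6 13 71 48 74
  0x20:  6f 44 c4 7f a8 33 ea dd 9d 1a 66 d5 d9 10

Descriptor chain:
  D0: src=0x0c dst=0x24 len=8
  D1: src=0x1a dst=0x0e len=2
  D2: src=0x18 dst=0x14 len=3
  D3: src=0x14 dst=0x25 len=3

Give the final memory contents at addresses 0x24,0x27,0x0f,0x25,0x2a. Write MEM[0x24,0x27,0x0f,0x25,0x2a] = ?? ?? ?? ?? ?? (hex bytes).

MEM[0x24,0x27,0x0f,0x25,0x2a] = 19 a7 e6 1b db

#0 dst[0x24+8] := {0x19,0x9d,0xf8,0xe7,0x51,0x39,0xdb,0x07}
#1 dst[0x0e+2] := {0xa7,0xe6}
#2 dst[0x14+3] := {0x1b,0x7d,0xa7}
#3 dst[0x25+3] := {0x1b,0x7d,0xa7}
query mem[0x24]=0x19, mem[0x27]=0xa7, mem[0x0f]=0xe6, mem[0x25]=0x1b, mem[0x2a]=0xdb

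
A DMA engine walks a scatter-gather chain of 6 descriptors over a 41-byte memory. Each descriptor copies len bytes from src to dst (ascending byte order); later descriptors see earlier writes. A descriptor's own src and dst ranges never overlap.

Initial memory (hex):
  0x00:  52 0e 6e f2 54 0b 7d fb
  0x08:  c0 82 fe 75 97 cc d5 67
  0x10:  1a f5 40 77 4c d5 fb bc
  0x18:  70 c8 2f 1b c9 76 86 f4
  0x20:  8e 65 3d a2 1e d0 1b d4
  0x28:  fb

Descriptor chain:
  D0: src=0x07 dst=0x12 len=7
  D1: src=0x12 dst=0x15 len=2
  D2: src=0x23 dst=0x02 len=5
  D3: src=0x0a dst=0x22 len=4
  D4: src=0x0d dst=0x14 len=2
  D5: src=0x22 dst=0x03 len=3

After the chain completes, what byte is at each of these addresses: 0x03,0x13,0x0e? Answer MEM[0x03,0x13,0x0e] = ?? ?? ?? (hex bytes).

MEM[0x03,0x13,0x0e] = fe c0 d5

  after D0: wrote 7B at 0x12 = fbc082fe7597cc
  after D1: wrote 2B at 0x15 = fbc0
  after D2: wrote 5B at 0x02 = a21ed01bd4
  after D3: wrote 4B at 0x22 = fe7597cc
  after D4: wrote 2B at 0x14 = ccd5
  after D5: wrote 3B at 0x03 = fe7597
query mem[0x03]=0xfe, mem[0x13]=0xc0, mem[0x0e]=0xd5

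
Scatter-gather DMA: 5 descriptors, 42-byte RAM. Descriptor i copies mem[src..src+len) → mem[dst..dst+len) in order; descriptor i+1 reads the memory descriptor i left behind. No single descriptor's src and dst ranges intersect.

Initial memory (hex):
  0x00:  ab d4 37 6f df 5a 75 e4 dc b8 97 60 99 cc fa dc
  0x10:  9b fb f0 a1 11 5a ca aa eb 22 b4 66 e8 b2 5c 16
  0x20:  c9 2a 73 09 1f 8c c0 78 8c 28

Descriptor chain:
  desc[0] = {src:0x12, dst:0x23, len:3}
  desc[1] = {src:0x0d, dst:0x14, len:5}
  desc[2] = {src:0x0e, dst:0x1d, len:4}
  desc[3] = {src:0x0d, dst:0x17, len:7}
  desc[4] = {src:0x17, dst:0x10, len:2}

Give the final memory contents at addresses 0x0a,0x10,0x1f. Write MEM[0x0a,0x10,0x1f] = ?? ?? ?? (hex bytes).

MEM[0x0a,0x10,0x1f] = 97 cc 9b

D0: mem[0x23..0x25] <- [f0 a1 11]
D1: mem[0x14..0x18] <- [cc fa dc 9b fb]
D2: mem[0x1d..0x20] <- [fa dc 9b fb]
D3: mem[0x17..0x1d] <- [cc fa dc 9b fb f0 a1]
D4: mem[0x10..0x11] <- [cc fa]
query mem[0x0a]=0x97, mem[0x10]=0xcc, mem[0x1f]=0x9b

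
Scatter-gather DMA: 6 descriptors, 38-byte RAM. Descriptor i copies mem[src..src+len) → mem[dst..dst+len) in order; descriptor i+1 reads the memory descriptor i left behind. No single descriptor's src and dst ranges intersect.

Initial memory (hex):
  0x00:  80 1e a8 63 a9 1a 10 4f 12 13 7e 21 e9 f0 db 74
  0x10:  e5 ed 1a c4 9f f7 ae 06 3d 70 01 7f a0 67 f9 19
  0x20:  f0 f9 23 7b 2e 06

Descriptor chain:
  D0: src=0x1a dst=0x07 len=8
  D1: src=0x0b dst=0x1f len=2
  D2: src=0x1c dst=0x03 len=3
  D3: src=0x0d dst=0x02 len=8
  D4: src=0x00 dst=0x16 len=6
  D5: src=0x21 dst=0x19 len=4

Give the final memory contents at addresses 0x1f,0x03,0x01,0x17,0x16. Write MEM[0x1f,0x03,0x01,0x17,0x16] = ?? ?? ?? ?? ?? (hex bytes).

  after D0: wrote 8B at 0x07 = 017fa067f919f0f9
  after D1: wrote 2B at 0x1f = f919
  after D2: wrote 3B at 0x03 = a067f9
  after D3: wrote 8B at 0x02 = f0f974e5ed1ac49f
  after D4: wrote 6B at 0x16 = 801ef0f974e5
  after D5: wrote 4B at 0x19 = f9237b2e
query mem[0x1f]=0xf9, mem[0x03]=0xf9, mem[0x01]=0x1e, mem[0x17]=0x1e, mem[0x16]=0x80

MEM[0x1f,0x03,0x01,0x17,0x16] = f9 f9 1e 1e 80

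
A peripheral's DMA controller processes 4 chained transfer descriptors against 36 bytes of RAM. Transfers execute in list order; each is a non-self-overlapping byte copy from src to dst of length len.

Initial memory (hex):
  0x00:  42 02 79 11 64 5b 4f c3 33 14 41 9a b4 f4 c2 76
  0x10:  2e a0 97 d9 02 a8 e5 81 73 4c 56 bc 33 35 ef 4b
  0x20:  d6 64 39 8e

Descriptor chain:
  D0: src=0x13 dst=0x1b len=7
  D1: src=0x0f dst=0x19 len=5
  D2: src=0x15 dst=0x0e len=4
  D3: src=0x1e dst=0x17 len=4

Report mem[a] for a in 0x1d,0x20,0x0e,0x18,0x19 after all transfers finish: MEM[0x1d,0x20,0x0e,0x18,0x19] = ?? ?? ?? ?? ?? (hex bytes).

MEM[0x1d,0x20,0x0e,0x18,0x19] = d9 73 a8 81 73

[0] 0x13->0x1b len=7 : d9 02 a8 e5 81 73 4c
[1] 0x0f->0x19 len=5 : 76 2e a0 97 d9
[2] 0x15->0x0e len=4 : a8 e5 81 73
[3] 0x1e->0x17 len=4 : e5 81 73 4c
query mem[0x1d]=0xd9, mem[0x20]=0x73, mem[0x0e]=0xa8, mem[0x18]=0x81, mem[0x19]=0x73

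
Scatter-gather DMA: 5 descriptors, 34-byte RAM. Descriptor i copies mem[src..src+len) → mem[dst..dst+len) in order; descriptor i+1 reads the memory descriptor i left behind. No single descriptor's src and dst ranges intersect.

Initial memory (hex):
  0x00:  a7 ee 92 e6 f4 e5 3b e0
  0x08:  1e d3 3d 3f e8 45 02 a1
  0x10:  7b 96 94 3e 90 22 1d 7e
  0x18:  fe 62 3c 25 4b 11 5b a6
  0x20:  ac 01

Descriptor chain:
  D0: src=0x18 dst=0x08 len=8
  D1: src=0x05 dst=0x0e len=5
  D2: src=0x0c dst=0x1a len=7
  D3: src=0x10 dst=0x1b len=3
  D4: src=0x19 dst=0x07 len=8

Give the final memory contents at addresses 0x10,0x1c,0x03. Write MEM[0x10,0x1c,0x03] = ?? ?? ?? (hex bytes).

MEM[0x10,0x1c,0x03] = e0 fe e6

#0 dst[0x08+8] := {0xfe,0x62,0x3c,0x25,0x4b,0x11,0x5b,0xa6}
#1 dst[0x0e+5] := {0xe5,0x3b,0xe0,0xfe,0x62}
#2 dst[0x1a+7] := {0x4b,0x11,0xe5,0x3b,0xe0,0xfe,0x62}
#3 dst[0x1b+3] := {0xe0,0xfe,0x62}
#4 dst[0x07+8] := {0x62,0x4b,0xe0,0xfe,0x62,0xe0,0xfe,0x62}
query mem[0x10]=0xe0, mem[0x1c]=0xfe, mem[0x03]=0xe6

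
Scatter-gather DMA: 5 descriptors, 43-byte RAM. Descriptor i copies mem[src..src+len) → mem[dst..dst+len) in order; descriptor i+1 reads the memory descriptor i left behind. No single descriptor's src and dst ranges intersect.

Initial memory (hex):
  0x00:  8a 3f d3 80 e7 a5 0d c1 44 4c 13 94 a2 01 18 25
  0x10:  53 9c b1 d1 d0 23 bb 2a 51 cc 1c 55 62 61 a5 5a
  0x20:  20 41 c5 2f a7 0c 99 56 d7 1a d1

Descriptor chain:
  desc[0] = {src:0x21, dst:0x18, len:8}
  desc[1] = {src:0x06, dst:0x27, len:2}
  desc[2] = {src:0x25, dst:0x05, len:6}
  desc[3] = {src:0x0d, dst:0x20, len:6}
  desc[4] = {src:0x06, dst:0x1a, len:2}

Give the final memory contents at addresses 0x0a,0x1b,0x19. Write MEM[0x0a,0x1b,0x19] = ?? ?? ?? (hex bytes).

MEM[0x0a,0x1b,0x19] = d1 0d c5

[0] 0x21->0x18 len=8 : 41 c5 2f a7 0c 99 56 d7
[1] 0x06->0x27 len=2 : 0d c1
[2] 0x25->0x05 len=6 : 0c 99 0d c1 1a d1
[3] 0x0d->0x20 len=6 : 01 18 25 53 9c b1
[4] 0x06->0x1a len=2 : 99 0d
query mem[0x0a]=0xd1, mem[0x1b]=0x0d, mem[0x19]=0xc5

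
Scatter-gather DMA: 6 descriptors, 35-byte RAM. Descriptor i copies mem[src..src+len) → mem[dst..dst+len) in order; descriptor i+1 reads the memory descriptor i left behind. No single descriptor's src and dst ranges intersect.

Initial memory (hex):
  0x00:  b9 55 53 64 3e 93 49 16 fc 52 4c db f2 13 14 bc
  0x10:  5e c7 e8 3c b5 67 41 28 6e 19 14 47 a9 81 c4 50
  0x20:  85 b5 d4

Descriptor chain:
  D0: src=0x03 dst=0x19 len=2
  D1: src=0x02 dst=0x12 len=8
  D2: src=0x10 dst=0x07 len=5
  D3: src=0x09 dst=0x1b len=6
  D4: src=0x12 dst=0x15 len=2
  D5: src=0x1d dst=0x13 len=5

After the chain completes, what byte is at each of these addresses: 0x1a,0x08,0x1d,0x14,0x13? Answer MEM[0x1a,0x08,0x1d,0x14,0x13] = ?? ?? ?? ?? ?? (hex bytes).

MEM[0x1a,0x08,0x1d,0x14,0x13] = 3e c7 3e f2 3e

[0] 0x03->0x19 len=2 : 64 3e
[1] 0x02->0x12 len=8 : 53 64 3e 93 49 16 fc 52
[2] 0x10->0x07 len=5 : 5e c7 53 64 3e
[3] 0x09->0x1b len=6 : 53 64 3e f2 13 14
[4] 0x12->0x15 len=2 : 53 64
[5] 0x1d->0x13 len=5 : 3e f2 13 14 b5
query mem[0x1a]=0x3e, mem[0x08]=0xc7, mem[0x1d]=0x3e, mem[0x14]=0xf2, mem[0x13]=0x3e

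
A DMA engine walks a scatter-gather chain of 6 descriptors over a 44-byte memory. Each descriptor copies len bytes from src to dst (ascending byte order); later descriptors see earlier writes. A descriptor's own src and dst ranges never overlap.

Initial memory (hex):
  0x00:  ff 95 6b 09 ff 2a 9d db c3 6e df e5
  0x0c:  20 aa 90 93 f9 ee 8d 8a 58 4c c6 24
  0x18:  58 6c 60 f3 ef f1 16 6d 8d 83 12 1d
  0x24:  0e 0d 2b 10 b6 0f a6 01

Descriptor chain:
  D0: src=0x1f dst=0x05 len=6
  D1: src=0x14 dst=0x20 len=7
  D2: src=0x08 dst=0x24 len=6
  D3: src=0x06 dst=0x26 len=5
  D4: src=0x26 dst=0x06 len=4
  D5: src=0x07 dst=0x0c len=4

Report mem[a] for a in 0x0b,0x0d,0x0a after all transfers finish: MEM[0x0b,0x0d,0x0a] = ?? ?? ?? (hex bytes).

MEM[0x0b,0x0d,0x0a] = e5 12 0e

  after D0: wrote 6B at 0x05 = 6d8d83121d0e
  after D1: wrote 7B at 0x20 = 584cc624586c60
  after D2: wrote 6B at 0x24 = 121d0ee520aa
  after D3: wrote 5B at 0x26 = 8d83121d0e
  after D4: wrote 4B at 0x06 = 8d83121d
  after D5: wrote 4B at 0x0c = 83121d0e
query mem[0x0b]=0xe5, mem[0x0d]=0x12, mem[0x0a]=0x0e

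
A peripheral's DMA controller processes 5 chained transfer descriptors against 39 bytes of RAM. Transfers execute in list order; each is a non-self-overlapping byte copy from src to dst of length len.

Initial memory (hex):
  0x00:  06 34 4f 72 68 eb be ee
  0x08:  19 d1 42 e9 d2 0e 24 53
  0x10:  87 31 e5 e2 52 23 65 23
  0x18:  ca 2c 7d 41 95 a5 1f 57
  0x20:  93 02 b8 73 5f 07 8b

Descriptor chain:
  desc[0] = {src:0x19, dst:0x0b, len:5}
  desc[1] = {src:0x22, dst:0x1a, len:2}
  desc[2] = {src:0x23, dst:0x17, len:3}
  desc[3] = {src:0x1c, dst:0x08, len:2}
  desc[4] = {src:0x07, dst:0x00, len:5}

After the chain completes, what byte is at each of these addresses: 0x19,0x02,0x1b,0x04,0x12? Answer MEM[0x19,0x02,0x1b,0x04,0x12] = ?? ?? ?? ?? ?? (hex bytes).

MEM[0x19,0x02,0x1b,0x04,0x12] = 07 a5 73 2c e5

  after D0: wrote 5B at 0x0b = 2c7d4195a5
  after D1: wrote 2B at 0x1a = b873
  after D2: wrote 3B at 0x17 = 735f07
  after D3: wrote 2B at 0x08 = 95a5
  after D4: wrote 5B at 0x00 = ee95a5422c
query mem[0x19]=0x07, mem[0x02]=0xa5, mem[0x1b]=0x73, mem[0x04]=0x2c, mem[0x12]=0xe5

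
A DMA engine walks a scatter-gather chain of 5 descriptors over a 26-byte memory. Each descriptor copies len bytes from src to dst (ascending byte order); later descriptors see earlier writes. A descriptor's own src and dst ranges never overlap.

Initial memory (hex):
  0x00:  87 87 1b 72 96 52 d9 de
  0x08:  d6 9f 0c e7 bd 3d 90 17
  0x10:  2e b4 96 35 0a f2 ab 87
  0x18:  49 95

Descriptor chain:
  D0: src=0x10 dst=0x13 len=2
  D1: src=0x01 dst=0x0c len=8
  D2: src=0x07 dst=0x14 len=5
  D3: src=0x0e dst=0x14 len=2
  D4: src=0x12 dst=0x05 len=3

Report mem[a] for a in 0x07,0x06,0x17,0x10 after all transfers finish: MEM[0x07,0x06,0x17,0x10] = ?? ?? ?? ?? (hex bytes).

#0 dst[0x13+2] := {0x2e,0xb4}
#1 dst[0x0c+8] := {0x87,0x1b,0x72,0x96,0x52,0xd9,0xde,0xd6}
#2 dst[0x14+5] := {0xde,0xd6,0x9f,0x0c,0xe7}
#3 dst[0x14+2] := {0x72,0x96}
#4 dst[0x05+3] := {0xde,0xd6,0x72}
query mem[0x07]=0x72, mem[0x06]=0xd6, mem[0x17]=0x0c, mem[0x10]=0x52

MEM[0x07,0x06,0x17,0x10] = 72 d6 0c 52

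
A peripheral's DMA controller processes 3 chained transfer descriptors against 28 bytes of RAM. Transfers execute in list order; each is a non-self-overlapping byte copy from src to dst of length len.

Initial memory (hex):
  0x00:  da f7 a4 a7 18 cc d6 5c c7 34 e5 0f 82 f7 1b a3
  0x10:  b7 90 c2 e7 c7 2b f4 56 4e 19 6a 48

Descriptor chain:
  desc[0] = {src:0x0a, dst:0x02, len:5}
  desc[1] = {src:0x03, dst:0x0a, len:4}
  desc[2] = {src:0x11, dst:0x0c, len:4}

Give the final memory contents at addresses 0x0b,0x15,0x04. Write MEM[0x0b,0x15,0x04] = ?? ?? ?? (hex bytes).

[0] 0x0a->0x02 len=5 : e5 0f 82 f7 1b
[1] 0x03->0x0a len=4 : 0f 82 f7 1b
[2] 0x11->0x0c len=4 : 90 c2 e7 c7
query mem[0x0b]=0x82, mem[0x15]=0x2b, mem[0x04]=0x82

MEM[0x0b,0x15,0x04] = 82 2b 82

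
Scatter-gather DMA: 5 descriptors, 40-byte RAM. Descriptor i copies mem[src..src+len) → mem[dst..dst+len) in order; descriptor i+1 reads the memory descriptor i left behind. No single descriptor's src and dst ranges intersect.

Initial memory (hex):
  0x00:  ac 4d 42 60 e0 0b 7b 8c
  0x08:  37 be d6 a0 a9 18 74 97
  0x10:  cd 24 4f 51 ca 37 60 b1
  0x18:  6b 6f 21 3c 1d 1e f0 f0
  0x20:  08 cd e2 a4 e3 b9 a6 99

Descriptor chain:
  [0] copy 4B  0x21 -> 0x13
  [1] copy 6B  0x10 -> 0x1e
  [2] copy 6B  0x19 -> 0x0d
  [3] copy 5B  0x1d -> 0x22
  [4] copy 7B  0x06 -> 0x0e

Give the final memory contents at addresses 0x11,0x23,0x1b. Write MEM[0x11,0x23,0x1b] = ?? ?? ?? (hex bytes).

  after D0: wrote 4B at 0x13 = cde2a4e3
  after D1: wrote 6B at 0x1e = cd244fcde2a4
  after D2: wrote 6B at 0x0d = 6f213c1d1ecd
  after D3: wrote 5B at 0x22 = 1ecd244fcd
  after D4: wrote 7B at 0x0e = 7b8c37bed6a0a9
query mem[0x11]=0xbe, mem[0x23]=0xcd, mem[0x1b]=0x3c

MEM[0x11,0x23,0x1b] = be cd 3c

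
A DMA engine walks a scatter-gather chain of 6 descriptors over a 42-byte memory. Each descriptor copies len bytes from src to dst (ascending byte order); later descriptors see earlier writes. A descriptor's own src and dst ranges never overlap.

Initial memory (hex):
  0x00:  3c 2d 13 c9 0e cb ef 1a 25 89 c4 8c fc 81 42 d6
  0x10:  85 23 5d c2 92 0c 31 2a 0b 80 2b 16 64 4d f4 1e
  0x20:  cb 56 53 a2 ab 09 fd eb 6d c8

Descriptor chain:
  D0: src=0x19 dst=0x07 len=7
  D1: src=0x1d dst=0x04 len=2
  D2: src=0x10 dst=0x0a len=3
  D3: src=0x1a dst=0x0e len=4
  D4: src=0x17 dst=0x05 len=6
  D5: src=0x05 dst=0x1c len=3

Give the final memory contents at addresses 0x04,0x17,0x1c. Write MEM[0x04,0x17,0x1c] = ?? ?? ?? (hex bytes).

MEM[0x04,0x17,0x1c] = 4d 2a 2a

[0] 0x19->0x07 len=7 : 80 2b 16 64 4d f4 1e
[1] 0x1d->0x04 len=2 : 4d f4
[2] 0x10->0x0a len=3 : 85 23 5d
[3] 0x1a->0x0e len=4 : 2b 16 64 4d
[4] 0x17->0x05 len=6 : 2a 0b 80 2b 16 64
[5] 0x05->0x1c len=3 : 2a 0b 80
query mem[0x04]=0x4d, mem[0x17]=0x2a, mem[0x1c]=0x2a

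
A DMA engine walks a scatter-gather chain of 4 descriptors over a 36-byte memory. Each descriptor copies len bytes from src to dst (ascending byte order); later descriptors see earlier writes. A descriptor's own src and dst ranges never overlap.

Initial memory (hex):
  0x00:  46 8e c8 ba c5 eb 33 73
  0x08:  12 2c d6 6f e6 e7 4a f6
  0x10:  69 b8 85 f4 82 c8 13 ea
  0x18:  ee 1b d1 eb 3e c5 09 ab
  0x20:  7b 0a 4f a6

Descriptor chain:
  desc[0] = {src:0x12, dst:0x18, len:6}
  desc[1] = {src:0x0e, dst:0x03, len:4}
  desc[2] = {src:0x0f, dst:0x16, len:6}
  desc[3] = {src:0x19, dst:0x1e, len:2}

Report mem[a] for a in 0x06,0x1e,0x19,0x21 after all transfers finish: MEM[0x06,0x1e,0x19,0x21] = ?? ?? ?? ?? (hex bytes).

D0: mem[0x18..0x1d] <- [85 f4 82 c8 13 ea]
D1: mem[0x03..0x06] <- [4a f6 69 b8]
D2: mem[0x16..0x1b] <- [f6 69 b8 85 f4 82]
D3: mem[0x1e..0x1f] <- [85 f4]
query mem[0x06]=0xb8, mem[0x1e]=0x85, mem[0x19]=0x85, mem[0x21]=0x0a

MEM[0x06,0x1e,0x19,0x21] = b8 85 85 0a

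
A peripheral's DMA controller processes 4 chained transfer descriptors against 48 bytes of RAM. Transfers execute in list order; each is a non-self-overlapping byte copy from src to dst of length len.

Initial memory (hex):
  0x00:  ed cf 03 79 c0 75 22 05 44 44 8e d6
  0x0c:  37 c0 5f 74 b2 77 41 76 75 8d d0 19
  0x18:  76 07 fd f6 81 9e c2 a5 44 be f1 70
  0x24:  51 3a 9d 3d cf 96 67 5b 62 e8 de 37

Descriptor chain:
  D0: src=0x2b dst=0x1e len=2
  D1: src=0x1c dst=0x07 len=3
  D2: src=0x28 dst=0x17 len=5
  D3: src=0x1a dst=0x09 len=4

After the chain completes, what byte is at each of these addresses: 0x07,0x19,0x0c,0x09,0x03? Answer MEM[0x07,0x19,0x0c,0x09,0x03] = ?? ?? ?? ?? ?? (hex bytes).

MEM[0x07,0x19,0x0c,0x09,0x03] = 81 67 9e 5b 79

D0: mem[0x1e..0x1f] <- [5b 62]
D1: mem[0x07..0x09] <- [81 9e 5b]
D2: mem[0x17..0x1b] <- [cf 96 67 5b 62]
D3: mem[0x09..0x0c] <- [5b 62 81 9e]
query mem[0x07]=0x81, mem[0x19]=0x67, mem[0x0c]=0x9e, mem[0x09]=0x5b, mem[0x03]=0x79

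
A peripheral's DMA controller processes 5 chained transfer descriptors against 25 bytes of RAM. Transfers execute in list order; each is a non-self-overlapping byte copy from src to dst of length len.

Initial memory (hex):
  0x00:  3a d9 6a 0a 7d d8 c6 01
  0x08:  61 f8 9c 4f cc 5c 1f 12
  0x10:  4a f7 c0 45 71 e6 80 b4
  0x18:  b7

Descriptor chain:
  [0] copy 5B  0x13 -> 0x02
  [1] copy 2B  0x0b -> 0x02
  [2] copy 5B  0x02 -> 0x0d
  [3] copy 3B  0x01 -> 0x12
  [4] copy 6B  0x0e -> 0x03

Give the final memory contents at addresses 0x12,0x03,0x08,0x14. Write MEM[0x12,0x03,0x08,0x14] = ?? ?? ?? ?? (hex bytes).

MEM[0x12,0x03,0x08,0x14] = d9 cc 4f cc

[0] 0x13->0x02 len=5 : 45 71 e6 80 b4
[1] 0x0b->0x02 len=2 : 4f cc
[2] 0x02->0x0d len=5 : 4f cc e6 80 b4
[3] 0x01->0x12 len=3 : d9 4f cc
[4] 0x0e->0x03 len=6 : cc e6 80 b4 d9 4f
query mem[0x12]=0xd9, mem[0x03]=0xcc, mem[0x08]=0x4f, mem[0x14]=0xcc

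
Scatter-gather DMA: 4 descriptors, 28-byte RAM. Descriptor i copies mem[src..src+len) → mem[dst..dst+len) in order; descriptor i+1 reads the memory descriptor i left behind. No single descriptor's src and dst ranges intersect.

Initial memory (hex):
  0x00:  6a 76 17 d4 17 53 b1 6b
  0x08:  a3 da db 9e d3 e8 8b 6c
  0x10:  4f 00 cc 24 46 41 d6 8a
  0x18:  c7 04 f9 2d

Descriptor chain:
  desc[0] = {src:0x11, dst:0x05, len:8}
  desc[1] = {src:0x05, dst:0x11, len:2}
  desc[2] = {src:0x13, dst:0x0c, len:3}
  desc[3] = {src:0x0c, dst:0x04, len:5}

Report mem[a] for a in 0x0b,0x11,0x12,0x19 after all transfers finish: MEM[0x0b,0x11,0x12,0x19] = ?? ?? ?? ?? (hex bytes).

[0] 0x11->0x05 len=8 : 00 cc 24 46 41 d6 8a c7
[1] 0x05->0x11 len=2 : 00 cc
[2] 0x13->0x0c len=3 : 24 46 41
[3] 0x0c->0x04 len=5 : 24 46 41 6c 4f
query mem[0x0b]=0x8a, mem[0x11]=0x00, mem[0x12]=0xcc, mem[0x19]=0x04

MEM[0x0b,0x11,0x12,0x19] = 8a 00 cc 04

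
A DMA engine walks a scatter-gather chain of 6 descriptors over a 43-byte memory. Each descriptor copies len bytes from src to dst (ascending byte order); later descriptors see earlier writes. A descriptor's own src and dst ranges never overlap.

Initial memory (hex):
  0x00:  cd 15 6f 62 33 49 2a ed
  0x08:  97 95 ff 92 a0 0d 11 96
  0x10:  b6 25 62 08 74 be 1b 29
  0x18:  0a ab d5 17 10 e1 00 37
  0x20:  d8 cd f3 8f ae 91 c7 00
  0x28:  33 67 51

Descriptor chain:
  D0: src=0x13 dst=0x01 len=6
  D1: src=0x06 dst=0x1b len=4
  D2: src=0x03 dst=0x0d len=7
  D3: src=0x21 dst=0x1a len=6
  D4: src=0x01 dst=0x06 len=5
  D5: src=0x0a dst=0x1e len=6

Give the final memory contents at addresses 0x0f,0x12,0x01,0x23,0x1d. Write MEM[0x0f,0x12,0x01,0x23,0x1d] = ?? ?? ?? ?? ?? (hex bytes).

#0 dst[0x01+6] := {0x08,0x74,0xbe,0x1b,0x29,0x0a}
#1 dst[0x1b+4] := {0x0a,0xed,0x97,0x95}
#2 dst[0x0d+7] := {0xbe,0x1b,0x29,0x0a,0xed,0x97,0x95}
#3 dst[0x1a+6] := {0xcd,0xf3,0x8f,0xae,0x91,0xc7}
#4 dst[0x06+5] := {0x08,0x74,0xbe,0x1b,0x29}
#5 dst[0x1e+6] := {0x29,0x92,0xa0,0xbe,0x1b,0x29}
query mem[0x0f]=0x29, mem[0x12]=0x97, mem[0x01]=0x08, mem[0x23]=0x29, mem[0x1d]=0xae

MEM[0x0f,0x12,0x01,0x23,0x1d] = 29 97 08 29 ae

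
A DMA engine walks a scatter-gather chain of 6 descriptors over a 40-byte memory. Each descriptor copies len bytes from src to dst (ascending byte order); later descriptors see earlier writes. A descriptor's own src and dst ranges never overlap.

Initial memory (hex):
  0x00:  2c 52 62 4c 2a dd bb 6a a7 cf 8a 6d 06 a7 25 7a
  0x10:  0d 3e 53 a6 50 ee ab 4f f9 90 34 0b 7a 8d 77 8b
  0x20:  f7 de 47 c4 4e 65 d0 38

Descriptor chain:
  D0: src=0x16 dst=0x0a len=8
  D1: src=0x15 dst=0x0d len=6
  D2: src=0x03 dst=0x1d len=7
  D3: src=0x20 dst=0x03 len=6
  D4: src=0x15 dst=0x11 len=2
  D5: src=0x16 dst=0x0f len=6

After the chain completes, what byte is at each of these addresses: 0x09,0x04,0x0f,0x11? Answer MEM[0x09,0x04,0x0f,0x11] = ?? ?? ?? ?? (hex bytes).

D0: mem[0x0a..0x11] <- [ab 4f f9 90 34 0b 7a 8d]
D1: mem[0x0d..0x12] <- [ee ab 4f f9 90 34]
D2: mem[0x1d..0x23] <- [4c 2a dd bb 6a a7 cf]
D3: mem[0x03..0x08] <- [bb 6a a7 cf 4e 65]
D4: mem[0x11..0x12] <- [ee ab]
D5: mem[0x0f..0x14] <- [ab 4f f9 90 34 0b]
query mem[0x09]=0xcf, mem[0x04]=0x6a, mem[0x0f]=0xab, mem[0x11]=0xf9

MEM[0x09,0x04,0x0f,0x11] = cf 6a ab f9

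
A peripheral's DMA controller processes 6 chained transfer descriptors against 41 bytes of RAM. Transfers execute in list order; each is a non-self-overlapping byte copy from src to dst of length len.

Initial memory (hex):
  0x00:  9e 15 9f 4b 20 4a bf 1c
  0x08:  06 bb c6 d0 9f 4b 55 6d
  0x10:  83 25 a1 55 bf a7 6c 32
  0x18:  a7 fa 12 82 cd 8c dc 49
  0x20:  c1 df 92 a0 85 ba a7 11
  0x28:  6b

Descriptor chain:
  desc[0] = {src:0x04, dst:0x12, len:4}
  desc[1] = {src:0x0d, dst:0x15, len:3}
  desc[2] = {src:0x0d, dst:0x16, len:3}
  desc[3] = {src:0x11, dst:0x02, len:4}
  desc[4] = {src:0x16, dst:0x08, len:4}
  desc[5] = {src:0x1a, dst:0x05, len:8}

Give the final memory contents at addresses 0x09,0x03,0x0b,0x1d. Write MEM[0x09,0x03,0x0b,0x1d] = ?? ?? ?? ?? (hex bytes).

  after D0: wrote 4B at 0x12 = 204abf1c
  after D1: wrote 3B at 0x15 = 4b556d
  after D2: wrote 3B at 0x16 = 4b556d
  after D3: wrote 4B at 0x02 = 25204abf
  after D4: wrote 4B at 0x08 = 4b556dfa
  after D5: wrote 8B at 0x05 = 1282cd8cdc49c1df
query mem[0x09]=0xdc, mem[0x03]=0x20, mem[0x0b]=0xc1, mem[0x1d]=0x8c

MEM[0x09,0x03,0x0b,0x1d] = dc 20 c1 8c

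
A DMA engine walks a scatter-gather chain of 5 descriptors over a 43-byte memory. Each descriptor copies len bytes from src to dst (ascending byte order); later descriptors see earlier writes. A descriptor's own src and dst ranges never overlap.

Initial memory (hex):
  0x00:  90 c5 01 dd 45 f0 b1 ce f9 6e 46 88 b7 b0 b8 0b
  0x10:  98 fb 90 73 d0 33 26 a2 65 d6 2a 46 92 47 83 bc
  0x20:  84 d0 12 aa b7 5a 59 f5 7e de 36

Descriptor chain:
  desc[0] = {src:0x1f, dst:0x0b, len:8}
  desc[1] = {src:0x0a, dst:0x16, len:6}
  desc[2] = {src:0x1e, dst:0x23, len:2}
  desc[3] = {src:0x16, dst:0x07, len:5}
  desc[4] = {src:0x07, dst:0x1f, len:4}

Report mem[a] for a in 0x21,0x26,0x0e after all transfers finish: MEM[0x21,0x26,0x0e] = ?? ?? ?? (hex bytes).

MEM[0x21,0x26,0x0e] = 84 59 12

D0: mem[0x0b..0x12] <- [bc 84 d0 12 aa b7 5a 59]
D1: mem[0x16..0x1b] <- [46 bc 84 d0 12 aa]
D2: mem[0x23..0x24] <- [83 bc]
D3: mem[0x07..0x0b] <- [46 bc 84 d0 12]
D4: mem[0x1f..0x22] <- [46 bc 84 d0]
query mem[0x21]=0x84, mem[0x26]=0x59, mem[0x0e]=0x12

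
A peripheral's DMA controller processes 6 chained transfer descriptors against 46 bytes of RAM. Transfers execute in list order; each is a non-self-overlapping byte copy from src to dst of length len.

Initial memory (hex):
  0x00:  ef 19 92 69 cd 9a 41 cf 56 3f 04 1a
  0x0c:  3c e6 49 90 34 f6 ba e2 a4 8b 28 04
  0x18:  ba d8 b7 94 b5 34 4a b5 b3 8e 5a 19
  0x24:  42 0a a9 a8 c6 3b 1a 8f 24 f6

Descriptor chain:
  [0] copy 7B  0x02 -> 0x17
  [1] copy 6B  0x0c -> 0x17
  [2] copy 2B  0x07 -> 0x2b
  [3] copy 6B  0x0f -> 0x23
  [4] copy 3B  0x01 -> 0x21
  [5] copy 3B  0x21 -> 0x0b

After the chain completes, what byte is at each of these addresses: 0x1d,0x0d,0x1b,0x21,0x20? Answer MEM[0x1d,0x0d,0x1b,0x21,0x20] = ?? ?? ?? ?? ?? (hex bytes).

MEM[0x1d,0x0d,0x1b,0x21,0x20] = 56 69 34 19 b3

  after D0: wrote 7B at 0x17 = 9269cd9a41cf56
  after D1: wrote 6B at 0x17 = 3ce6499034f6
  after D2: wrote 2B at 0x2b = cf56
  after D3: wrote 6B at 0x23 = 9034f6bae2a4
  after D4: wrote 3B at 0x21 = 199269
  after D5: wrote 3B at 0x0b = 199269
query mem[0x1d]=0x56, mem[0x0d]=0x69, mem[0x1b]=0x34, mem[0x21]=0x19, mem[0x20]=0xb3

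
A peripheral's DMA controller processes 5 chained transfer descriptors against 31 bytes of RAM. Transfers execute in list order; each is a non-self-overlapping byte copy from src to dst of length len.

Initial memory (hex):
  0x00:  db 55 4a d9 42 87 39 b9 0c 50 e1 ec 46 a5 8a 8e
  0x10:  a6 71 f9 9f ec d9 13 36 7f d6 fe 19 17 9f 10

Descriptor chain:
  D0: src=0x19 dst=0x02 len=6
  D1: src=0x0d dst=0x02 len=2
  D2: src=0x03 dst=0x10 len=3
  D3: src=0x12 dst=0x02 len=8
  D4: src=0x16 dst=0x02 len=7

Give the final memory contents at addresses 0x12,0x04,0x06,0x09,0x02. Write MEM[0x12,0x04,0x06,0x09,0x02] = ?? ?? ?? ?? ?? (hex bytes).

#0 dst[0x02+6] := {0xd6,0xfe,0x19,0x17,0x9f,0x10}
#1 dst[0x02+2] := {0xa5,0x8a}
#2 dst[0x10+3] := {0x8a,0x19,0x17}
#3 dst[0x02+8] := {0x17,0x9f,0xec,0xd9,0x13,0x36,0x7f,0xd6}
#4 dst[0x02+7] := {0x13,0x36,0x7f,0xd6,0xfe,0x19,0x17}
query mem[0x12]=0x17, mem[0x04]=0x7f, mem[0x06]=0xfe, mem[0x09]=0xd6, mem[0x02]=0x13

MEM[0x12,0x04,0x06,0x09,0x02] = 17 7f fe d6 13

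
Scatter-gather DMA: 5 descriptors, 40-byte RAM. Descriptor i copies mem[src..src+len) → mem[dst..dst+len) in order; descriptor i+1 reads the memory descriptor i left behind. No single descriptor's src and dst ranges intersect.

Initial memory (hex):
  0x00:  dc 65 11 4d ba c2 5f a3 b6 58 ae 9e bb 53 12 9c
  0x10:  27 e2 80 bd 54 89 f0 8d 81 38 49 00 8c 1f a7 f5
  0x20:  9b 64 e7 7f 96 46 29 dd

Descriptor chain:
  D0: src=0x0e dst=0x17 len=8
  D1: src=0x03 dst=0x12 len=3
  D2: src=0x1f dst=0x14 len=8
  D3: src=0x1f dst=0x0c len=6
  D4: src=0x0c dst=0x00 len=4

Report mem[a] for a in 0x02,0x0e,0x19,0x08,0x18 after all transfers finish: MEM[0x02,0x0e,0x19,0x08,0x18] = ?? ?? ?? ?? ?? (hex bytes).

#0 dst[0x17+8] := {0x12,0x9c,0x27,0xe2,0x80,0xbd,0x54,0x89}
#1 dst[0x12+3] := {0x4d,0xba,0xc2}
#2 dst[0x14+8] := {0xf5,0x9b,0x64,0xe7,0x7f,0x96,0x46,0x29}
#3 dst[0x0c+6] := {0xf5,0x9b,0x64,0xe7,0x7f,0x96}
#4 dst[0x00+4] := {0xf5,0x9b,0x64,0xe7}
query mem[0x02]=0x64, mem[0x0e]=0x64, mem[0x19]=0x96, mem[0x08]=0xb6, mem[0x18]=0x7f

MEM[0x02,0x0e,0x19,0x08,0x18] = 64 64 96 b6 7f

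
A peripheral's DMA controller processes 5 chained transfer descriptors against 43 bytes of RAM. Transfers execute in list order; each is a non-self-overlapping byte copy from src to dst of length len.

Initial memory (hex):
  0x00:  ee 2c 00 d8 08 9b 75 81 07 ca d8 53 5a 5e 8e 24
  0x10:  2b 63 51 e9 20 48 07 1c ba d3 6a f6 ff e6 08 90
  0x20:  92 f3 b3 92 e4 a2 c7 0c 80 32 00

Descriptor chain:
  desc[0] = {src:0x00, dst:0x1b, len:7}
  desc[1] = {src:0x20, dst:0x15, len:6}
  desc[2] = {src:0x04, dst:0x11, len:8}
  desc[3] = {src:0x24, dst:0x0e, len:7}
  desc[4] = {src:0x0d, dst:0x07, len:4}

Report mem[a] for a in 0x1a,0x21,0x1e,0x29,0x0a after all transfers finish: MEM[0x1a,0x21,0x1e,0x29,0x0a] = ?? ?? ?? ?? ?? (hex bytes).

D0: mem[0x1b..0x21] <- [ee 2c 00 d8 08 9b 75]
D1: mem[0x15..0x1a] <- [9b 75 b3 92 e4 a2]
D2: mem[0x11..0x18] <- [08 9b 75 81 07 ca d8 53]
D3: mem[0x0e..0x14] <- [e4 a2 c7 0c 80 32 00]
D4: mem[0x07..0x0a] <- [5e e4 a2 c7]
query mem[0x1a]=0xa2, mem[0x21]=0x75, mem[0x1e]=0xd8, mem[0x29]=0x32, mem[0x0a]=0xc7

MEM[0x1a,0x21,0x1e,0x29,0x0a] = a2 75 d8 32 c7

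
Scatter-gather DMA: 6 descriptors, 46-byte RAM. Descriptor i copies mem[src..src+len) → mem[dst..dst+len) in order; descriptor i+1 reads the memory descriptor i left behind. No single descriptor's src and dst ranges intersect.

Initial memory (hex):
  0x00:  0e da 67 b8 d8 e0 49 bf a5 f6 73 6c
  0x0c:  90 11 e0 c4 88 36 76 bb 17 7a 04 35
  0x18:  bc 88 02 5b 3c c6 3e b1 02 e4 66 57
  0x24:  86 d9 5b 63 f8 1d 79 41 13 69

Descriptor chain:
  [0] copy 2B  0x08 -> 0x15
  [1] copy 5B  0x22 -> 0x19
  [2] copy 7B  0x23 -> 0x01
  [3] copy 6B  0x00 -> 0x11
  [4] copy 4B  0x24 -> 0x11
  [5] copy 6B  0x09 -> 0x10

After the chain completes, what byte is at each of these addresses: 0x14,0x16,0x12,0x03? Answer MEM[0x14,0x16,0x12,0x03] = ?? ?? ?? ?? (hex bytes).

MEM[0x14,0x16,0x12,0x03] = 11 63 6c d9

D0: mem[0x15..0x16] <- [a5 f6]
D1: mem[0x19..0x1d] <- [66 57 86 d9 5b]
D2: mem[0x01..0x07] <- [57 86 d9 5b 63 f8 1d]
D3: mem[0x11..0x16] <- [0e 57 86 d9 5b 63]
D4: mem[0x11..0x14] <- [86 d9 5b 63]
D5: mem[0x10..0x15] <- [f6 73 6c 90 11 e0]
query mem[0x14]=0x11, mem[0x16]=0x63, mem[0x12]=0x6c, mem[0x03]=0xd9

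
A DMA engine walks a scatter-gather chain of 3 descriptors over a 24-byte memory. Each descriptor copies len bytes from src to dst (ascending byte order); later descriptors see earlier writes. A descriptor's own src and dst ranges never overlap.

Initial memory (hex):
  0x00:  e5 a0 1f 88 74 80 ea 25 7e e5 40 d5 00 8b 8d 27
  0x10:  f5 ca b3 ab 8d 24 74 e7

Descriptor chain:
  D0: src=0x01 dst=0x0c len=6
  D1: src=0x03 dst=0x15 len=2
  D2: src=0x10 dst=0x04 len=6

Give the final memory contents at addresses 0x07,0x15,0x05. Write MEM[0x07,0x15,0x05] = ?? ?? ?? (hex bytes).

#0 dst[0x0c+6] := {0xa0,0x1f,0x88,0x74,0x80,0xea}
#1 dst[0x15+2] := {0x88,0x74}
#2 dst[0x04+6] := {0x80,0xea,0xb3,0xab,0x8d,0x88}
query mem[0x07]=0xab, mem[0x15]=0x88, mem[0x05]=0xea

MEM[0x07,0x15,0x05] = ab 88 ea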